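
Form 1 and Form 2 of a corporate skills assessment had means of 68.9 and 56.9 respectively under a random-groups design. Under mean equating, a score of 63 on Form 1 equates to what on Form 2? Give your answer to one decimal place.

51.0

Mean equating: y = x + (M_Y − M_X) = 63 + (56.9 − 68.9) = 51.0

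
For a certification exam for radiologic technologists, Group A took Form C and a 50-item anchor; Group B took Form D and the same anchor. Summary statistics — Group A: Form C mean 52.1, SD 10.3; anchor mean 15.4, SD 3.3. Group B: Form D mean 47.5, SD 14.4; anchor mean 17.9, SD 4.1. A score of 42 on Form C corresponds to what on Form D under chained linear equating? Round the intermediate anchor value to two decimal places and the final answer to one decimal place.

27.3

Form C → anchor (Group A): v = (3.3/10.3)(42 − 52.1) + 15.4 = 12.16
anchor → Form D (Group B): y = (14.4/4.1)(12.16 − 17.9) + 47.5 = 27.3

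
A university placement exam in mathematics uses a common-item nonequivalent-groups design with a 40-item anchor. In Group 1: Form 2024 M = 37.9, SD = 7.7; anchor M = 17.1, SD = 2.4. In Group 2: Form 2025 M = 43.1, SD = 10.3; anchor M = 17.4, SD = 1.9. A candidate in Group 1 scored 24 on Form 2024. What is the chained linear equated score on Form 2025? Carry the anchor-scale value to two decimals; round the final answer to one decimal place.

Form 2024 → anchor (Group 1): v = (2.4/7.7)(24 − 37.9) + 17.1 = 12.77
anchor → Form 2025 (Group 2): y = (10.3/1.9)(12.77 − 17.4) + 43.1 = 18.0

18.0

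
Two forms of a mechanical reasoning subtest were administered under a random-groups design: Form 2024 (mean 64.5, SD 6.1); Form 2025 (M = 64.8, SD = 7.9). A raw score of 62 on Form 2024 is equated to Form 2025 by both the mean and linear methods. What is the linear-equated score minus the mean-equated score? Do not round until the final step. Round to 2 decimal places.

-0.74

Mean-equated: 62 + (64.8 − 64.5) = 62.30
Linear-equated: (7.9/6.1)(62 − 64.5) + 64.8 = 61.562
Difference = 61.562 − 62.30 = -0.74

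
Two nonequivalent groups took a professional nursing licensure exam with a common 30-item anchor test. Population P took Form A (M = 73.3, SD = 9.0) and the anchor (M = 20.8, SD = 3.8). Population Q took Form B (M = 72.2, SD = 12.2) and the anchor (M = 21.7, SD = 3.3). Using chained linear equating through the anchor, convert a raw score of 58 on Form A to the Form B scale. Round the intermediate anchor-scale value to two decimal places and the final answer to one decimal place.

Form A → anchor (Population P): v = (3.8/9.0)(58 − 73.3) + 20.8 = 14.34
anchor → Form B (Population Q): y = (12.2/3.3)(14.34 − 21.7) + 72.2 = 45.0

45.0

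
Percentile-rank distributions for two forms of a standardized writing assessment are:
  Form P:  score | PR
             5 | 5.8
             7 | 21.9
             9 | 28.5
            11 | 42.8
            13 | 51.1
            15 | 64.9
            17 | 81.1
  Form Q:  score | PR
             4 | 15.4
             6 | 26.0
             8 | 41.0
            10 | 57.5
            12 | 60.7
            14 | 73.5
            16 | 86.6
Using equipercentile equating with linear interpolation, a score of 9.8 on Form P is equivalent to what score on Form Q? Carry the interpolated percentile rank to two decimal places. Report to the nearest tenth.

PR of 9.8 on Form P: 28.5 + (9.8 − 9)/(11 − 9) × (42.8 − 28.5) = 34.22
On Form Q, PR 34.22 falls between score 6 (PR 26.0) and 8 (PR 41.0).
Interpolate: 6 + (34.22 − 26.0)/(41.0 − 26.0) × (8 − 6) = 7.1

7.1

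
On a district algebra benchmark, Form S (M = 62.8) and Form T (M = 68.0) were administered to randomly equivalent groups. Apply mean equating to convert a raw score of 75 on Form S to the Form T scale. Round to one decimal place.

Mean equating: y = x + (M_Y − M_X) = 75 + (68.0 − 62.8) = 80.2

80.2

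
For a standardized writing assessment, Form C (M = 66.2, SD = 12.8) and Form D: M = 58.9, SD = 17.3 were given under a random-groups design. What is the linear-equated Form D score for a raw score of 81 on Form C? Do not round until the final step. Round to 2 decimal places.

78.90

Linear equating: y = (SD_Y/SD_X)(x − M_X) + M_Y
y = (17.3/12.8)(81 − 66.2) + 58.9
y = 1.351562 × 14.8 + 58.9 = 20.0031 + 58.9 = 78.90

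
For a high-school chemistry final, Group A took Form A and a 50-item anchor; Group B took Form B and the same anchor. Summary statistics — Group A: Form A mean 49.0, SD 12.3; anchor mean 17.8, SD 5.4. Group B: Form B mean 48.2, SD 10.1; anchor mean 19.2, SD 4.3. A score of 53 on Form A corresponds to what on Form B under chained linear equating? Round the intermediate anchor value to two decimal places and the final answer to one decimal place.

Form A → anchor (Group A): v = (5.4/12.3)(53 − 49.0) + 17.8 = 19.56
anchor → Form B (Group B): y = (10.1/4.3)(19.56 − 19.2) + 48.2 = 49.0

49.0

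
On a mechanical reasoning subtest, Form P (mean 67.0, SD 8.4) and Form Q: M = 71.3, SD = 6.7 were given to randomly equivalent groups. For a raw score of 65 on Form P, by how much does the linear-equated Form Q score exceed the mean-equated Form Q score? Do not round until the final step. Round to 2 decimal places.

Mean-equated: 65 + (71.3 − 67.0) = 69.30
Linear-equated: (6.7/8.4)(65 − 67.0) + 71.3 = 69.705
Difference = 69.705 − 69.30 = 0.40

0.40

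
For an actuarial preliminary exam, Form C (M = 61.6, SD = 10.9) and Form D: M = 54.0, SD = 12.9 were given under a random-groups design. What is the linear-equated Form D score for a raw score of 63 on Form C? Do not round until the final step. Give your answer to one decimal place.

Linear equating: y = (SD_Y/SD_X)(x − M_X) + M_Y
y = (12.9/10.9)(63 − 61.6) + 54.0
y = 1.183486 × 1.4 + 54.0 = 1.6569 + 54.0 = 55.7

55.7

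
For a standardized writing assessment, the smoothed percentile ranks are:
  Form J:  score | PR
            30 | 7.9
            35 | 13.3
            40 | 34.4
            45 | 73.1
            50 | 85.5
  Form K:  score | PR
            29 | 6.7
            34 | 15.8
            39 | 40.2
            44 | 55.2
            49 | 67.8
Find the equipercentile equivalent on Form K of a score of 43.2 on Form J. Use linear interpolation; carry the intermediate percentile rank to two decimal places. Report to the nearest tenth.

45.6

PR of 43.2 on Form J: 34.4 + (43.2 − 40)/(45 − 40) × (73.1 − 34.4) = 59.17
On Form K, PR 59.17 falls between score 44 (PR 55.2) and 49 (PR 67.8).
Interpolate: 44 + (59.17 − 55.2)/(67.8 − 55.2) × (49 − 44) = 45.6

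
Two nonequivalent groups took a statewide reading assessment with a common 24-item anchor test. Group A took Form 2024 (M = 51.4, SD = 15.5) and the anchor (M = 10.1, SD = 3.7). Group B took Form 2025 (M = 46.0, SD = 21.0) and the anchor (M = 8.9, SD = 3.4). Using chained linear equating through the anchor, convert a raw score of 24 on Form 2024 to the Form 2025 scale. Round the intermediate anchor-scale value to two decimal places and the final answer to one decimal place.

13.0

Form 2024 → anchor (Group A): v = (3.7/15.5)(24 − 51.4) + 10.1 = 3.56
anchor → Form 2025 (Group B): y = (21.0/3.4)(3.56 − 8.9) + 46.0 = 13.0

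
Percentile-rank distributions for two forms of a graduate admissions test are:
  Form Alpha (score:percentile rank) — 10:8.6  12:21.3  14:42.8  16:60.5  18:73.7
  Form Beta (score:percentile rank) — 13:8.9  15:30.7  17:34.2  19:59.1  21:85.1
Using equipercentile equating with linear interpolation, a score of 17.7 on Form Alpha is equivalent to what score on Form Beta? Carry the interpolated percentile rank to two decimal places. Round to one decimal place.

PR of 17.7 on Form Alpha: 60.5 + (17.7 − 16)/(18 − 16) × (73.7 − 60.5) = 71.72
On Form Beta, PR 71.72 falls between score 19 (PR 59.1) and 21 (PR 85.1).
Interpolate: 19 + (71.72 − 59.1)/(85.1 − 59.1) × (21 − 19) = 20.0

20.0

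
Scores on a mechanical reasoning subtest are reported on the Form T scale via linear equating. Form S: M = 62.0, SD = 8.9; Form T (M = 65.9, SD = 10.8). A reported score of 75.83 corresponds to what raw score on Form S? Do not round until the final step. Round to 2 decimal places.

Invert y = (SD_Y/SD_X)(x − M_X) + M_Y:
x = (SD_X/SD_Y)(y − M_Y) + M_X = (8.9/10.8)(75.83 − 65.9) + 62.0
x = 0.824074 × 9.930 + 62.0 = 70.18

70.18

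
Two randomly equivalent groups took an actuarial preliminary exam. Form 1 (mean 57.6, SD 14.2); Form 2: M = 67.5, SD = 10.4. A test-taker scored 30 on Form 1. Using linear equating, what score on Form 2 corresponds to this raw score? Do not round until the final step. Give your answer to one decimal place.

47.3

Linear equating: y = (SD_Y/SD_X)(x − M_X) + M_Y
y = (10.4/14.2)(30 − 57.6) + 67.5
y = 0.732394 × -27.6 + 67.5 = -20.2141 + 67.5 = 47.3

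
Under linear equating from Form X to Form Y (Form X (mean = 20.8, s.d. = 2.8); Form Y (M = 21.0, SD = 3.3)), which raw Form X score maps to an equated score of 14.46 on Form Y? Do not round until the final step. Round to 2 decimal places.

Invert y = (SD_Y/SD_X)(x − M_X) + M_Y:
x = (SD_X/SD_Y)(y − M_Y) + M_X = (2.8/3.3)(14.46 − 21.0) + 20.8
x = 0.848485 × -6.540 + 20.8 = 15.25

15.25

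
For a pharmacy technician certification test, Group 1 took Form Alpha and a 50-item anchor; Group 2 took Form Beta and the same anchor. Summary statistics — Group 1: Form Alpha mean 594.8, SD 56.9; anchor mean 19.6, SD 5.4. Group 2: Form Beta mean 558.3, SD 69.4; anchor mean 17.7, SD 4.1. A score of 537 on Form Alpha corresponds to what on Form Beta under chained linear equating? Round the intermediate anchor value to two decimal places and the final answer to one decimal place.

Form Alpha → anchor (Group 1): v = (5.4/56.9)(537 − 594.8) + 19.6 = 14.11
anchor → Form Beta (Group 2): y = (69.4/4.1)(14.11 − 17.7) + 558.3 = 497.5

497.5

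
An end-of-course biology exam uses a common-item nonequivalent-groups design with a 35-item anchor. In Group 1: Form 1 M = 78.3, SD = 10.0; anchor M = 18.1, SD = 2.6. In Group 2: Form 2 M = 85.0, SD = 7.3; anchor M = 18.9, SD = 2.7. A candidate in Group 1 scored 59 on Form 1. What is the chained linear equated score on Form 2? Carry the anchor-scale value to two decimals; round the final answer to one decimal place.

69.3

Form 1 → anchor (Group 1): v = (2.6/10.0)(59 − 78.3) + 18.1 = 13.08
anchor → Form 2 (Group 2): y = (7.3/2.7)(13.08 − 18.9) + 85.0 = 69.3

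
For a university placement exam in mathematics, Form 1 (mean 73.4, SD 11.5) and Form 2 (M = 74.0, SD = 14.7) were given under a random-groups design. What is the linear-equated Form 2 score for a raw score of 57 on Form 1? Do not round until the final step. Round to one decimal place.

53.0

Linear equating: y = (SD_Y/SD_X)(x − M_X) + M_Y
y = (14.7/11.5)(57 − 73.4) + 74.0
y = 1.278261 × -16.4 + 74.0 = -20.9635 + 74.0 = 53.0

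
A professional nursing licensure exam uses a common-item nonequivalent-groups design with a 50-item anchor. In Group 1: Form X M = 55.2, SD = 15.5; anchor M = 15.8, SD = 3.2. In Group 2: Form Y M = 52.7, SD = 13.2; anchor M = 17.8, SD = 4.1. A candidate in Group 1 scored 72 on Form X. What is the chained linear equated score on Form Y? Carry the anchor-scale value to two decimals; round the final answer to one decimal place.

Form X → anchor (Group 1): v = (3.2/15.5)(72 − 55.2) + 15.8 = 19.27
anchor → Form Y (Group 2): y = (13.2/4.1)(19.27 − 17.8) + 52.7 = 57.4

57.4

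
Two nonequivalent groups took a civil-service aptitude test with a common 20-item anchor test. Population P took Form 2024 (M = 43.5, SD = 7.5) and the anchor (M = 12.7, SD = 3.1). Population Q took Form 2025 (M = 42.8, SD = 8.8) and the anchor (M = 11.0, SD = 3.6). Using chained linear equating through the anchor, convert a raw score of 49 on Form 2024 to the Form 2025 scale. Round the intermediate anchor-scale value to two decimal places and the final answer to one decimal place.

Form 2024 → anchor (Population P): v = (3.1/7.5)(49 − 43.5) + 12.7 = 14.97
anchor → Form 2025 (Population Q): y = (8.8/3.6)(14.97 − 11.0) + 42.8 = 52.5

52.5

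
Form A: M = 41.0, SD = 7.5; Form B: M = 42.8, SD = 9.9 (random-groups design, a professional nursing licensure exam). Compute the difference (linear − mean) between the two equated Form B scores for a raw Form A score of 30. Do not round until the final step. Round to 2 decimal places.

-3.52

Mean-equated: 30 + (42.8 − 41.0) = 31.80
Linear-equated: (9.9/7.5)(30 − 41.0) + 42.8 = 28.280
Difference = 28.280 − 31.80 = -3.52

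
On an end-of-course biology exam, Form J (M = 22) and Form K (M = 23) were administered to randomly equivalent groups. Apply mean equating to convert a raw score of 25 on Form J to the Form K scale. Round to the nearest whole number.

26

Mean equating: y = x + (M_Y − M_X) = 25 + (23 − 22) = 26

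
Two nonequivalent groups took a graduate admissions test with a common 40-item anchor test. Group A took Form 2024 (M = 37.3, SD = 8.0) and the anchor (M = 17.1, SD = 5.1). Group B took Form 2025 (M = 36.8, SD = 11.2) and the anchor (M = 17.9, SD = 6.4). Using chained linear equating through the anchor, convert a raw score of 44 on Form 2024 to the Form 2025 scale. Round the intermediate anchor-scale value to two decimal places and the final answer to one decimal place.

42.9

Form 2024 → anchor (Group A): v = (5.1/8.0)(44 − 37.3) + 17.1 = 21.37
anchor → Form 2025 (Group B): y = (11.2/6.4)(21.37 − 17.9) + 36.8 = 42.9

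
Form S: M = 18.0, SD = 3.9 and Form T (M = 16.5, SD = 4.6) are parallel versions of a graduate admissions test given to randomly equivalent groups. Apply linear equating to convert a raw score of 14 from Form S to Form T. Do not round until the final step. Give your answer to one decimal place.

Linear equating: y = (SD_Y/SD_X)(x − M_X) + M_Y
y = (4.6/3.9)(14 − 18.0) + 16.5
y = 1.179487 × -4.0 + 16.5 = -4.7179 + 16.5 = 11.8

11.8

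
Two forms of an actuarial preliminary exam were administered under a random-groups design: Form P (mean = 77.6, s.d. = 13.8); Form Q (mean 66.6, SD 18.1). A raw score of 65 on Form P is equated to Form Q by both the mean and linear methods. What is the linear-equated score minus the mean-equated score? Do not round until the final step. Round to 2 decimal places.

Mean-equated: 65 + (66.6 − 77.6) = 54.00
Linear-equated: (18.1/13.8)(65 − 77.6) + 66.6 = 50.074
Difference = 50.074 − 54.00 = -3.93

-3.93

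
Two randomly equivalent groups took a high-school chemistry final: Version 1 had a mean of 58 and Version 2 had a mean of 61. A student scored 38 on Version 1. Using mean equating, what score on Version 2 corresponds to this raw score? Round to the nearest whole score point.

Mean equating: y = x + (M_Y − M_X) = 38 + (61 − 58) = 41

41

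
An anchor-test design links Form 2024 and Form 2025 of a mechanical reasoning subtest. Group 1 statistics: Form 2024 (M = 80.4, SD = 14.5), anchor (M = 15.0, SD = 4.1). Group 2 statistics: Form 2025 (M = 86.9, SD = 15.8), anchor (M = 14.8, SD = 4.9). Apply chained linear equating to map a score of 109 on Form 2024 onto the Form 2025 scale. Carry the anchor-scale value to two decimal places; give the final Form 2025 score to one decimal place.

Form 2024 → anchor (Group 1): v = (4.1/14.5)(109 − 80.4) + 15.0 = 23.09
anchor → Form 2025 (Group 2): y = (15.8/4.9)(23.09 − 14.8) + 86.9 = 113.6

113.6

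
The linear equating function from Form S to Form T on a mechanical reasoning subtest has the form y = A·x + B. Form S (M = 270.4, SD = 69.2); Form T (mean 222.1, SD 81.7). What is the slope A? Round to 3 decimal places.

1.181

A = SD_Y / SD_X = 81.7 / 69.2 = 1.181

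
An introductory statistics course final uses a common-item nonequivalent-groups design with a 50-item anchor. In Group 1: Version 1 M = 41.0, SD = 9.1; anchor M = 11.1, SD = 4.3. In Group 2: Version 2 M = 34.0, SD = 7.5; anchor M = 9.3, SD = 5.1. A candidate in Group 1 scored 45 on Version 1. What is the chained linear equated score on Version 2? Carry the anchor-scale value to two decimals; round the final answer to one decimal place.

39.4

Version 1 → anchor (Group 1): v = (4.3/9.1)(45 − 41.0) + 11.1 = 12.99
anchor → Version 2 (Group 2): y = (7.5/5.1)(12.99 − 9.3) + 34.0 = 39.4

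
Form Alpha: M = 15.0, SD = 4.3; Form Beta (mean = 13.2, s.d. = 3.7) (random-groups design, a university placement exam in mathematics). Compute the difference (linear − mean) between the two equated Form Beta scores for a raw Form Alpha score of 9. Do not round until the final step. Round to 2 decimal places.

Mean-equated: 9 + (13.2 − 15.0) = 7.20
Linear-equated: (3.7/4.3)(9 − 15.0) + 13.2 = 8.037
Difference = 8.037 − 7.20 = 0.84

0.84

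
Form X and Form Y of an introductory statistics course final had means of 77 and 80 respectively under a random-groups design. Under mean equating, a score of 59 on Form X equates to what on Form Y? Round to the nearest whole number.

Mean equating: y = x + (M_Y − M_X) = 59 + (80 − 77) = 62

62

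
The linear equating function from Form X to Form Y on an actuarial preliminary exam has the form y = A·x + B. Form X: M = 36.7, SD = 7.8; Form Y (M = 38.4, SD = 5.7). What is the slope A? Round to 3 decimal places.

A = SD_Y / SD_X = 5.7 / 7.8 = 0.731

0.731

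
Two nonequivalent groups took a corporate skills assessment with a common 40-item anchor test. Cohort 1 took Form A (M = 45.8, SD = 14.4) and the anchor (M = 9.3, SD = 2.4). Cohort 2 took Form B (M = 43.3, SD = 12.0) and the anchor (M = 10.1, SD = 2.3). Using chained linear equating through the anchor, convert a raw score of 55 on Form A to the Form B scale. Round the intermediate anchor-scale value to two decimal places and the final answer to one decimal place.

47.1

Form A → anchor (Cohort 1): v = (2.4/14.4)(55 − 45.8) + 9.3 = 10.83
anchor → Form B (Cohort 2): y = (12.0/2.3)(10.83 − 10.1) + 43.3 = 47.1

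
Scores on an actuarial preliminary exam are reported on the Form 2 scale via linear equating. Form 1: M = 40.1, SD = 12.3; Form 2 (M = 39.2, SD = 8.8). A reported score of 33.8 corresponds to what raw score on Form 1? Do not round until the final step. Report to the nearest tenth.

Invert y = (SD_Y/SD_X)(x − M_X) + M_Y:
x = (SD_X/SD_Y)(y − M_Y) + M_X = (12.3/8.8)(33.8 − 39.2) + 40.1
x = 1.397727 × -5.400 + 40.1 = 32.6

32.6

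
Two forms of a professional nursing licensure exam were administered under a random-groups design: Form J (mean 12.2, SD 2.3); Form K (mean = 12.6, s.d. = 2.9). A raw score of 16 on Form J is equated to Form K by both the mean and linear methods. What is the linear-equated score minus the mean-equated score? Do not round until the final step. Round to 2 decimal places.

Mean-equated: 16 + (12.6 − 12.2) = 16.40
Linear-equated: (2.9/2.3)(16 − 12.2) + 12.6 = 17.391
Difference = 17.391 − 16.40 = 0.99

0.99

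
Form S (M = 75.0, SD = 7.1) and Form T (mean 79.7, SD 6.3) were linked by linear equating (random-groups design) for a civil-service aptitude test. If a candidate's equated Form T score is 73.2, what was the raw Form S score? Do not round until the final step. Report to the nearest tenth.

67.7

Invert y = (SD_Y/SD_X)(x − M_X) + M_Y:
x = (SD_X/SD_Y)(y − M_Y) + M_X = (7.1/6.3)(73.2 − 79.7) + 75.0
x = 1.126984 × -6.500 + 75.0 = 67.7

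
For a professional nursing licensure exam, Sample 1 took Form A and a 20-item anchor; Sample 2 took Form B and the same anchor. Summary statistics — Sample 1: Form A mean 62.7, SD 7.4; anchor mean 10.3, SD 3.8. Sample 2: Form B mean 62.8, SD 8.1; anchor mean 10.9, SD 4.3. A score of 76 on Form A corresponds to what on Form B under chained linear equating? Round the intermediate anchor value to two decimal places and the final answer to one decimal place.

74.5

Form A → anchor (Sample 1): v = (3.8/7.4)(76 − 62.7) + 10.3 = 17.13
anchor → Form B (Sample 2): y = (8.1/4.3)(17.13 − 10.9) + 62.8 = 74.5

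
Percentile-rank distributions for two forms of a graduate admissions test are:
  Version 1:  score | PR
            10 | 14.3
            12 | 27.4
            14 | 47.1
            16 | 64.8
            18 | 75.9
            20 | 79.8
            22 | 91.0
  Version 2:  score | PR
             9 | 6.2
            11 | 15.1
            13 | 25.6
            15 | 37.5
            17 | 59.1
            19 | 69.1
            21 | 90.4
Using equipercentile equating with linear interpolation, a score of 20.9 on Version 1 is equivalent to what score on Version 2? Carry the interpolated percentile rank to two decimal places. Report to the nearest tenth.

20.5

PR of 20.9 on Version 1: 79.8 + (20.9 − 20)/(22 − 20) × (91.0 − 79.8) = 84.84
On Version 2, PR 84.84 falls between score 19 (PR 69.1) and 21 (PR 90.4).
Interpolate: 19 + (84.84 − 69.1)/(90.4 − 69.1) × (21 − 19) = 20.5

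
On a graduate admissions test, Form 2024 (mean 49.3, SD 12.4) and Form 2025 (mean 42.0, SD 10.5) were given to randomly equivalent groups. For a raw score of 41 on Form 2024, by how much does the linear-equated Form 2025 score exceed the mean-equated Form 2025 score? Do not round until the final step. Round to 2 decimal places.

Mean-equated: 41 + (42.0 − 49.3) = 33.70
Linear-equated: (10.5/12.4)(41 − 49.3) + 42.0 = 34.972
Difference = 34.972 − 33.70 = 1.27

1.27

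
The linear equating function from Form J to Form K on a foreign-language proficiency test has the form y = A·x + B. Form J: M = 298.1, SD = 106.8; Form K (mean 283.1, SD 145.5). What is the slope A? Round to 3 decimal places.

A = SD_Y / SD_X = 145.5 / 106.8 = 1.362

1.362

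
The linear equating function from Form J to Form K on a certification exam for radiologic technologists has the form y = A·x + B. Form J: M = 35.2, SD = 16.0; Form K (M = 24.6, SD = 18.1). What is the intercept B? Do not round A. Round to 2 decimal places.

A = SD_Y / SD_X = 18.1 / 16.0 = 1.131250
B = M_Y − A·M_X = 24.6 − 1.131250 × 35.2 = -15.22

-15.22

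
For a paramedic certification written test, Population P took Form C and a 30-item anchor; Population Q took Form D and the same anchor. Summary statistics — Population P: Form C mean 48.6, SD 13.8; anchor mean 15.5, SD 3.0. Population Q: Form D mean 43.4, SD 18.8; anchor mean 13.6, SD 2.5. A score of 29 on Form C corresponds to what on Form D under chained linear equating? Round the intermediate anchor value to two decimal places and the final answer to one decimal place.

25.7

Form C → anchor (Population P): v = (3.0/13.8)(29 − 48.6) + 15.5 = 11.24
anchor → Form D (Population Q): y = (18.8/2.5)(11.24 − 13.6) + 43.4 = 25.7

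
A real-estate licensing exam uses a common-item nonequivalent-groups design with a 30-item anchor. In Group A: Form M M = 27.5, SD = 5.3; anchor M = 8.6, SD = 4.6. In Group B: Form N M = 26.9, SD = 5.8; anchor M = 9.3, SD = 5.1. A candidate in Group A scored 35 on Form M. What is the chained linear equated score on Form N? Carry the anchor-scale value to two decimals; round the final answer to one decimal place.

33.5

Form M → anchor (Group A): v = (4.6/5.3)(35 − 27.5) + 8.6 = 15.11
anchor → Form N (Group B): y = (5.8/5.1)(15.11 − 9.3) + 26.9 = 33.5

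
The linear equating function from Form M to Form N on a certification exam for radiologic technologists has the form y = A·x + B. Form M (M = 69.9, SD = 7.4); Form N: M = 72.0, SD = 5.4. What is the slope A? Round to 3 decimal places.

A = SD_Y / SD_X = 5.4 / 7.4 = 0.730

0.730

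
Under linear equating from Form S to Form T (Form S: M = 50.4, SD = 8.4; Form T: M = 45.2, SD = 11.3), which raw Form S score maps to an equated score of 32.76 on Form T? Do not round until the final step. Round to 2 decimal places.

Invert y = (SD_Y/SD_X)(x − M_X) + M_Y:
x = (SD_X/SD_Y)(y − M_Y) + M_X = (8.4/11.3)(32.76 − 45.2) + 50.4
x = 0.743363 × -12.440 + 50.4 = 41.15

41.15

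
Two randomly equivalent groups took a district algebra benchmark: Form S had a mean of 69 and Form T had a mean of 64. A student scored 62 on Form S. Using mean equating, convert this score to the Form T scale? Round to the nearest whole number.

Mean equating: y = x + (M_Y − M_X) = 62 + (64 − 69) = 57

57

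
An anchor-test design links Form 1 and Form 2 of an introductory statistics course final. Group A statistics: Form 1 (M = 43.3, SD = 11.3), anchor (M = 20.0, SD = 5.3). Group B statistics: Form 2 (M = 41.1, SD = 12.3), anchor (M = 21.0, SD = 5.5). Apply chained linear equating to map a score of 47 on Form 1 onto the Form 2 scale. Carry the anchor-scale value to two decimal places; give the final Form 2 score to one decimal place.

Form 1 → anchor (Group A): v = (5.3/11.3)(47 − 43.3) + 20.0 = 21.74
anchor → Form 2 (Group B): y = (12.3/5.5)(21.74 − 21.0) + 41.1 = 42.8

42.8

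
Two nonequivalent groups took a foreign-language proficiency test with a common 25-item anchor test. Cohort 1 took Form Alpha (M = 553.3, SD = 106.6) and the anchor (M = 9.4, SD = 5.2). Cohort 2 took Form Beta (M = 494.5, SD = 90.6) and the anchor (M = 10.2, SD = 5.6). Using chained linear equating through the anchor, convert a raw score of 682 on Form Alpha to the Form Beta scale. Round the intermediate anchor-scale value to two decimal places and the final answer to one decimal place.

Form Alpha → anchor (Cohort 1): v = (5.2/106.6)(682 − 553.3) + 9.4 = 15.68
anchor → Form Beta (Cohort 2): y = (90.6/5.6)(15.68 − 10.2) + 494.5 = 583.2

583.2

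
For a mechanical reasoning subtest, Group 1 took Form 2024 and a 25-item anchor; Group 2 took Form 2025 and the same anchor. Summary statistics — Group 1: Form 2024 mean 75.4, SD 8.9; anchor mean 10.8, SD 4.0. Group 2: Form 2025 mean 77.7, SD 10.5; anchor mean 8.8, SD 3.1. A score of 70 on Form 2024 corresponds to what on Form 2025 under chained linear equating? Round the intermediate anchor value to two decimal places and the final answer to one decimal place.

76.2

Form 2024 → anchor (Group 1): v = (4.0/8.9)(70 − 75.4) + 10.8 = 8.37
anchor → Form 2025 (Group 2): y = (10.5/3.1)(8.37 − 8.8) + 77.7 = 76.2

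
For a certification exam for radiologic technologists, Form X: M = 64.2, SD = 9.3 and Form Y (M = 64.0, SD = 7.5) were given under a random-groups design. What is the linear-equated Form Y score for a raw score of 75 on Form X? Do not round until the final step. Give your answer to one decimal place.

Linear equating: y = (SD_Y/SD_X)(x − M_X) + M_Y
y = (7.5/9.3)(75 − 64.2) + 64.0
y = 0.806452 × 10.8 + 64.0 = 8.7097 + 64.0 = 72.7

72.7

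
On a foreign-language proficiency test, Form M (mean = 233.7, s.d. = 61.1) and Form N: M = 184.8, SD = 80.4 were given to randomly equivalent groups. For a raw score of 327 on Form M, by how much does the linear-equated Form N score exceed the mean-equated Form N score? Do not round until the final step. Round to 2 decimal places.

29.47

Mean-equated: 327 + (184.8 − 233.7) = 278.10
Linear-equated: (80.4/61.1)(327 − 233.7) + 184.8 = 307.571
Difference = 307.571 − 278.10 = 29.47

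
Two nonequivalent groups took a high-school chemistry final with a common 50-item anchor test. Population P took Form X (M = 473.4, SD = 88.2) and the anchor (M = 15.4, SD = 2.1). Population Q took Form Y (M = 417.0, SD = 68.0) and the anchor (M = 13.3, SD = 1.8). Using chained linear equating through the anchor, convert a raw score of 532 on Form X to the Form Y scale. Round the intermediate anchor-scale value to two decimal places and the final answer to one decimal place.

Form X → anchor (Population P): v = (2.1/88.2)(532 − 473.4) + 15.4 = 16.80
anchor → Form Y (Population Q): y = (68.0/1.8)(16.80 − 13.3) + 417.0 = 549.2

549.2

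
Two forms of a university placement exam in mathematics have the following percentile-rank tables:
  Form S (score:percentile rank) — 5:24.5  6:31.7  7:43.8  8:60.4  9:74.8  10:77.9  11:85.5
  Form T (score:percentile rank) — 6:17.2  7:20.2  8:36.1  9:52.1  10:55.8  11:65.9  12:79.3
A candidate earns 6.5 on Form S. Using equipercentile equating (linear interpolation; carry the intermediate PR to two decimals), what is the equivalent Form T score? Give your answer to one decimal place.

8.1

PR of 6.5 on Form S: 31.7 + (6.5 − 6)/(7 − 6) × (43.8 − 31.7) = 37.75
On Form T, PR 37.75 falls between score 8 (PR 36.1) and 9 (PR 52.1).
Interpolate: 8 + (37.75 − 36.1)/(52.1 − 36.1) × (9 − 8) = 8.1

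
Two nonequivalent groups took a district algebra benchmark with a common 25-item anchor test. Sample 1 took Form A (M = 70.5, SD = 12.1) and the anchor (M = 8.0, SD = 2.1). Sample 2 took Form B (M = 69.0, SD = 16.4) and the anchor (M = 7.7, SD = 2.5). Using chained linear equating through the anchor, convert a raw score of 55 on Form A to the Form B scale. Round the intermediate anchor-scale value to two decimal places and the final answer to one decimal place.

Form A → anchor (Sample 1): v = (2.1/12.1)(55 − 70.5) + 8.0 = 5.31
anchor → Form B (Sample 2): y = (16.4/2.5)(5.31 − 7.7) + 69.0 = 53.3

53.3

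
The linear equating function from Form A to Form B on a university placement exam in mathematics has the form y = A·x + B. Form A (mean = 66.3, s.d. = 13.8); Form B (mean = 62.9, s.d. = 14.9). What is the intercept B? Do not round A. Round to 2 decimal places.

A = SD_Y / SD_X = 14.9 / 13.8 = 1.079710
B = M_Y − A·M_X = 62.9 − 1.079710 × 66.3 = -8.68

-8.68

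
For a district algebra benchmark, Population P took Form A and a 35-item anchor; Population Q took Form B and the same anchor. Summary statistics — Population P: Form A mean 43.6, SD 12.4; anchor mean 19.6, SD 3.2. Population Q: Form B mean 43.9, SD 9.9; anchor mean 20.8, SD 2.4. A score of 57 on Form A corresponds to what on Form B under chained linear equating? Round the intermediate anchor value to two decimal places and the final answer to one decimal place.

53.2

Form A → anchor (Population P): v = (3.2/12.4)(57 − 43.6) + 19.6 = 23.06
anchor → Form B (Population Q): y = (9.9/2.4)(23.06 − 20.8) + 43.9 = 53.2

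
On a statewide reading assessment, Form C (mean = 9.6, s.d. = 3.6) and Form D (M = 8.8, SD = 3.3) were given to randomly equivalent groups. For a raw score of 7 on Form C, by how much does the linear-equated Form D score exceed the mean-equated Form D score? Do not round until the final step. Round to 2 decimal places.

Mean-equated: 7 + (8.8 − 9.6) = 6.20
Linear-equated: (3.3/3.6)(7 − 9.6) + 8.8 = 6.417
Difference = 6.417 − 6.20 = 0.22

0.22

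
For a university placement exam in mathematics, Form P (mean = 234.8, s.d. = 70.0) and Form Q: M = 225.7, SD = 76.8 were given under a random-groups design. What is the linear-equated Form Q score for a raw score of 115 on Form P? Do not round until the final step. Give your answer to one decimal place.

94.3

Linear equating: y = (SD_Y/SD_X)(x − M_X) + M_Y
y = (76.8/70.0)(115 − 234.8) + 225.7
y = 1.097143 × -119.8 + 225.7 = -131.4377 + 225.7 = 94.3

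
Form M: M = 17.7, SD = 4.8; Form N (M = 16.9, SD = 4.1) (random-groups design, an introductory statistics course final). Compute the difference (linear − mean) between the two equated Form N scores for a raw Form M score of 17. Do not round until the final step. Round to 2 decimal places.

0.10

Mean-equated: 17 + (16.9 − 17.7) = 16.20
Linear-equated: (4.1/4.8)(17 − 17.7) + 16.9 = 16.302
Difference = 16.302 − 16.20 = 0.10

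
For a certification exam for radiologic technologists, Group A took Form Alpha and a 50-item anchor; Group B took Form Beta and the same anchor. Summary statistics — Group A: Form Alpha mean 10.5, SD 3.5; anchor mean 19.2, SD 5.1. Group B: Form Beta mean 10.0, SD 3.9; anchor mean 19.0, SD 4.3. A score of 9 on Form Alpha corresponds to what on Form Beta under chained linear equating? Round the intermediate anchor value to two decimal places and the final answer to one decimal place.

8.2

Form Alpha → anchor (Group A): v = (5.1/3.5)(9 − 10.5) + 19.2 = 17.01
anchor → Form Beta (Group B): y = (3.9/4.3)(17.01 − 19.0) + 10.0 = 8.2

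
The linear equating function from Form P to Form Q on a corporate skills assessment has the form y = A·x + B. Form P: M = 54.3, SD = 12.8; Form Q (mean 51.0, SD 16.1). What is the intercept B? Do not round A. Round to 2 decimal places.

-17.30

A = SD_Y / SD_X = 16.1 / 12.8 = 1.257812
B = M_Y − A·M_X = 51.0 − 1.257812 × 54.3 = -17.30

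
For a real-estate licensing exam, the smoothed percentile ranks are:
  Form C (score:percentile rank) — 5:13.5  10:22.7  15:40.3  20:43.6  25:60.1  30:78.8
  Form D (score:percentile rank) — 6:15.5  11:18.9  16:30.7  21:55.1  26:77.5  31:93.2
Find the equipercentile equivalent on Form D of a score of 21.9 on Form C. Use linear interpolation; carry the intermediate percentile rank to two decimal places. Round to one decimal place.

19.9

PR of 21.9 on Form C: 43.6 + (21.9 − 20)/(25 − 20) × (60.1 − 43.6) = 49.87
On Form D, PR 49.87 falls between score 16 (PR 30.7) and 21 (PR 55.1).
Interpolate: 16 + (49.87 − 30.7)/(55.1 − 30.7) × (21 − 16) = 19.9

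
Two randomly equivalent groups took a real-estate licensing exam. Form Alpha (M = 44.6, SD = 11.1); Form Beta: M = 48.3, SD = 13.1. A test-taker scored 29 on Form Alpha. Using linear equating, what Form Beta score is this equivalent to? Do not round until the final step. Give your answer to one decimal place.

Linear equating: y = (SD_Y/SD_X)(x − M_X) + M_Y
y = (13.1/11.1)(29 − 44.6) + 48.3
y = 1.180180 × -15.6 + 48.3 = -18.4108 + 48.3 = 29.9

29.9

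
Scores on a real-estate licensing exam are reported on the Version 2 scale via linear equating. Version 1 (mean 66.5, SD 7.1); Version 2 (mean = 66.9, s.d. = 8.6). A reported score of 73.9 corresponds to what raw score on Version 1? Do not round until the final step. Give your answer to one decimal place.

Invert y = (SD_Y/SD_X)(x − M_X) + M_Y:
x = (SD_X/SD_Y)(y − M_Y) + M_X = (7.1/8.6)(73.9 − 66.9) + 66.5
x = 0.825581 × 7.000 + 66.5 = 72.3

72.3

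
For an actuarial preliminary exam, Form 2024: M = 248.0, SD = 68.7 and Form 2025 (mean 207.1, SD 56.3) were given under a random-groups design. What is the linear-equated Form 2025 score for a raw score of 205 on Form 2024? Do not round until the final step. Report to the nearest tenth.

171.9

Linear equating: y = (SD_Y/SD_X)(x − M_X) + M_Y
y = (56.3/68.7)(205 − 248.0) + 207.1
y = 0.819505 × -43.0 + 207.1 = -35.2387 + 207.1 = 171.9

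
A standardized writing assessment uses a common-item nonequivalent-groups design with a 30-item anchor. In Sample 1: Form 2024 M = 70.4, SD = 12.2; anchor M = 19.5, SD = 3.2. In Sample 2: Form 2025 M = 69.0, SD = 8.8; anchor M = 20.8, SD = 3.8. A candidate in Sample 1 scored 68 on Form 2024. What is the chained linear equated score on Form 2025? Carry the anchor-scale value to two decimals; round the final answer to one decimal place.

Form 2024 → anchor (Sample 1): v = (3.2/12.2)(68 − 70.4) + 19.5 = 18.87
anchor → Form 2025 (Sample 2): y = (8.8/3.8)(18.87 − 20.8) + 69.0 = 64.5

64.5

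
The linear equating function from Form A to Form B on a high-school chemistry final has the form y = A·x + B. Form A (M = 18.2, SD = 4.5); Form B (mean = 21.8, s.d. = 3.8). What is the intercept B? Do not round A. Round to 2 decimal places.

6.43

A = SD_Y / SD_X = 3.8 / 4.5 = 0.844444
B = M_Y − A·M_X = 21.8 − 0.844444 × 18.2 = 6.43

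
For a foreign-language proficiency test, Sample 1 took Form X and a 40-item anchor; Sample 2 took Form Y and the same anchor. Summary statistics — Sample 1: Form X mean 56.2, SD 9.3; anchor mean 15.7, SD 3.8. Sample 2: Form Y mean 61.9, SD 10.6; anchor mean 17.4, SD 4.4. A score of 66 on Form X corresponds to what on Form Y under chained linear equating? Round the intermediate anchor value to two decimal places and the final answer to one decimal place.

67.4

Form X → anchor (Sample 1): v = (3.8/9.3)(66 − 56.2) + 15.7 = 19.70
anchor → Form Y (Sample 2): y = (10.6/4.4)(19.70 − 17.4) + 61.9 = 67.4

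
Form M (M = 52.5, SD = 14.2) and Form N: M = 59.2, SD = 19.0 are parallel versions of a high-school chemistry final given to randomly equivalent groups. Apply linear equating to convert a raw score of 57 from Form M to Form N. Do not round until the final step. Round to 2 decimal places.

Linear equating: y = (SD_Y/SD_X)(x − M_X) + M_Y
y = (19.0/14.2)(57 − 52.5) + 59.2
y = 1.338028 × 4.5 + 59.2 = 6.0211 + 59.2 = 65.22

65.22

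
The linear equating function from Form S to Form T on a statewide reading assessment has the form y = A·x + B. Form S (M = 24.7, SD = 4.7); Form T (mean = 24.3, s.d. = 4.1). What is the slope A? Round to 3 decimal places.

A = SD_Y / SD_X = 4.1 / 4.7 = 0.872

0.872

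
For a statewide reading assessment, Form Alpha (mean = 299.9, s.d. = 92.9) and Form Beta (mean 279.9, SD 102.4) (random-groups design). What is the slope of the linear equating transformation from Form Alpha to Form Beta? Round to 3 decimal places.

1.102

A = SD_Y / SD_X = 102.4 / 92.9 = 1.102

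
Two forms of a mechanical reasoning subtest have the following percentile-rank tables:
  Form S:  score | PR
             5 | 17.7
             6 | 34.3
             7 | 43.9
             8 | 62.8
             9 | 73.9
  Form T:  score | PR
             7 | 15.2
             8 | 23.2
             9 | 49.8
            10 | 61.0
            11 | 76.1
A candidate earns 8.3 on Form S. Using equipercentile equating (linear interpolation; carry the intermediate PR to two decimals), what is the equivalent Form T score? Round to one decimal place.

PR of 8.3 on Form S: 62.8 + (8.3 − 8)/(9 − 8) × (73.9 − 62.8) = 66.13
On Form T, PR 66.13 falls between score 10 (PR 61.0) and 11 (PR 76.1).
Interpolate: 10 + (66.13 − 61.0)/(76.1 − 61.0) × (11 − 10) = 10.3

10.3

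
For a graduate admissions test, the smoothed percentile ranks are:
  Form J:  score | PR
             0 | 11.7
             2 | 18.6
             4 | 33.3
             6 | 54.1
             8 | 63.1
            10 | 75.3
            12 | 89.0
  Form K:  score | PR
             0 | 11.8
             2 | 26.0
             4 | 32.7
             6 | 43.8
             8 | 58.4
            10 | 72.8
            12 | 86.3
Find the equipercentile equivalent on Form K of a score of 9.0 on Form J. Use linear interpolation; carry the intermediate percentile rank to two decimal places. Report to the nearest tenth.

PR of 9.0 on Form J: 63.1 + (9.0 − 8)/(10 − 8) × (75.3 − 63.1) = 69.20
On Form K, PR 69.20 falls between score 8 (PR 58.4) and 10 (PR 72.8).
Interpolate: 8 + (69.20 − 58.4)/(72.8 − 58.4) × (10 − 8) = 9.5

9.5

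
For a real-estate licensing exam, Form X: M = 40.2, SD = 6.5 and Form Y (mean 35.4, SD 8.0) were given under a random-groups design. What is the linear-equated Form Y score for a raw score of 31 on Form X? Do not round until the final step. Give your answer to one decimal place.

24.1

Linear equating: y = (SD_Y/SD_X)(x − M_X) + M_Y
y = (8.0/6.5)(31 − 40.2) + 35.4
y = 1.230769 × -9.2 + 35.4 = -11.3231 + 35.4 = 24.1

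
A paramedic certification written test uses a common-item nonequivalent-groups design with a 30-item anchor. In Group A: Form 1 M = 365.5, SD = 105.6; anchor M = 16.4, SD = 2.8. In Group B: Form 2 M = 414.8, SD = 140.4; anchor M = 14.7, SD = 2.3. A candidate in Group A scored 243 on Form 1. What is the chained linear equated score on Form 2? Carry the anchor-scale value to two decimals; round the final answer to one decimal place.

320.2

Form 1 → anchor (Group A): v = (2.8/105.6)(243 − 365.5) + 16.4 = 13.15
anchor → Form 2 (Group B): y = (140.4/2.3)(13.15 − 14.7) + 414.8 = 320.2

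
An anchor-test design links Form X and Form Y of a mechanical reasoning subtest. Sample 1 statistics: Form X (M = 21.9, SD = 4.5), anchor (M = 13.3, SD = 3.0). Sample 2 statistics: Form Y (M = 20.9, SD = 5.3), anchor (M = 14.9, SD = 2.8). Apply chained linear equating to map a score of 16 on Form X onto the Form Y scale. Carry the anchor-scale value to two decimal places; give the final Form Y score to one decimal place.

Form X → anchor (Sample 1): v = (3.0/4.5)(16 − 21.9) + 13.3 = 9.37
anchor → Form Y (Sample 2): y = (5.3/2.8)(9.37 − 14.9) + 20.9 = 10.4

10.4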